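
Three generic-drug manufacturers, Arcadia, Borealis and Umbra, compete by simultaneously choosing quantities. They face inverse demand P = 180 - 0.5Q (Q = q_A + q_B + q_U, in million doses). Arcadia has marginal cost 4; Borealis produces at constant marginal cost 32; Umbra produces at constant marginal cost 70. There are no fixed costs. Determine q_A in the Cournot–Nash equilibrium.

135

Arcadia's profit: π_A = (180 - 0.5Q)q_A - (4q_A). Setting ∂π_A/∂q_A = 0: 176 - q_A - (1/2)(q_B + q_U) = 0.
Borealis's profit: π_B = (180 - 0.5Q)q_B - (32q_B). Setting ∂π_B/∂q_B = 0: 148 - q_B - (1/2)(q_A + q_U) = 0.
Umbra's first-order condition: 110 - q_U - (1/2)(q_A + q_B) = 0.
Adding the 3 conditions: 434 − Q − Q = 0, i.e. Q = 217.
Back-substituting: q_A = (176 − 217/2)/(1/2) = 135, q_B = (148 − 217/2)/(1/2) = 79, q_U = (110 − 217/2)/(1/2) = 3.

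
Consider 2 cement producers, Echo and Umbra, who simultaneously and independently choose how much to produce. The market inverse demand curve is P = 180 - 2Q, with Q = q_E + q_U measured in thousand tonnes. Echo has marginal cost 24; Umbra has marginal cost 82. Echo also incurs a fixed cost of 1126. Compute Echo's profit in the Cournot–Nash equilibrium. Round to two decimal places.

Echo's profit: π_E = (180 - 2Q)q_E - (24q_E). Setting ∂π_E/∂q_E = 0: 156 - 4q_E - 2(q_U) = 0.
Umbra's first-order condition: 98 - 4q_U - 2(q_E) = 0.
Rearranging gives the reaction functions q_E = (156 - 2q_U)/4 and q_U = (98 - 2q_E)/4.
Substituting one into the other gives q_E = 107/3 and q_U = 20/3.
Price P = 180 - 2·(127/3) = 286/3.
Echo's profit: (286/3 - 24)·(107/3) - 1126 = 1418.2222.

1418.22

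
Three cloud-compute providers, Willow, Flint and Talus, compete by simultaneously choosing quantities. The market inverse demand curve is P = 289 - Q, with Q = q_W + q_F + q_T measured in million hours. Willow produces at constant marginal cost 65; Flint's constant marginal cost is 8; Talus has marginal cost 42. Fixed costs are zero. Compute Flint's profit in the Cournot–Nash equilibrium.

8649

Willow's profit: π_W = (289 - Q)q_W - (65q_W). Setting ∂π_W/∂q_W = 0: 224 - 2q_W - (q_F + q_T) = 0.
Flint's profit: π_F = (289 - Q)q_F - (8q_F). Setting ∂π_F/∂q_F = 0: 281 - 2q_F - (q_W + q_T) = 0.
Talus's profit: π_T = (289 - Q)q_T - (42q_T). Setting ∂π_T/∂q_T = 0: 247 - 2q_T - (q_W + q_F) = 0.
Adding the 3 first-order conditions: 752 − 4Q = 0, so Q = 188.
Back-substituting: q_W = (224 − 188) = 36, q_F = (281 − 188) = 93, q_T = (247 − 188) = 59.
Price P = 289 - 188 = 101.
Flint's profit: (101 - 8)·93 = 8649.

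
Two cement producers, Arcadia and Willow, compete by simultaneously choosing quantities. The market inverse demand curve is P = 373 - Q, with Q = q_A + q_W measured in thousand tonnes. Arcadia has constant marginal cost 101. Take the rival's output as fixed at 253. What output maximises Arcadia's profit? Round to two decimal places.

With the rival's output fixed at 253, Arcadia's profit is π_A = (373 - 253 - q_A)q_A - (101q_A) = (120 - q_A)q_A - (101q_A).
∂π_A/∂q_A = 19 - 2q_A = 0, so q_A = 19/2.

9.50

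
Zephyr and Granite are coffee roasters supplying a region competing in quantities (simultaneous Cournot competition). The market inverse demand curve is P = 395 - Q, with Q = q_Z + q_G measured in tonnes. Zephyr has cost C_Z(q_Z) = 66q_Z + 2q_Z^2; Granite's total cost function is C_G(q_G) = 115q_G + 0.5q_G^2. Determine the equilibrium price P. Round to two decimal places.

Zephyr's profit: π_Z = (395 - Q)q_Z - (66q_Z + 2q_Z²). Setting ∂π_Z/∂q_Z = 0: 329 - 6q_Z - (q_G) = 0.
Granite's profit: π_G = (395 - Q)q_G - (115q_G + (1/2)q_G²). Setting ∂π_G/∂q_G = 0: 280 - 3q_G - (q_Z) = 0.
So q_Z = (329 - q_G)/6 and q_G = (280 - q_Z)/3.
Substituting one into the other gives q_Z = 707/17 and q_G = 1351/17.
Total output Q = 121.0588, so price P = 395 - 121.0588 = 273.9412.

273.94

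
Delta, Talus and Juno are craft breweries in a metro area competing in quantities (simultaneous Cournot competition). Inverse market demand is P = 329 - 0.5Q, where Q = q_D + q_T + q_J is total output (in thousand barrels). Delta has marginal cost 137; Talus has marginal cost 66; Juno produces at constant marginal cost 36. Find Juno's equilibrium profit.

22472

Delta's profit: π_D = (329 - 0.5Q)q_D - (137q_D). Setting ∂π_D/∂q_D = 0: 192 - q_D - (1/2)(q_T + q_J) = 0.
Talus's first-order condition: 263 - q_T - (1/2)(q_D + q_J) = 0.
Juno's profit: π_J = (329 - 0.5Q)q_J - (36q_J). Setting ∂π_J/∂q_J = 0: 293 - q_J - (1/2)(q_D + q_T) = 0.
Adding the 3 conditions: 748 − Q − Q = 0, i.e. Q = 374.
Back-substituting: q_D = (192 − 187)/(1/2) = 10, q_T = (263 − 187)/(1/2) = 152, q_J = (293 − 187)/(1/2) = 212.
Price P = 329 - (1/2)·374 = 142.
Juno's profit: (142 - 36)·212 = 22472.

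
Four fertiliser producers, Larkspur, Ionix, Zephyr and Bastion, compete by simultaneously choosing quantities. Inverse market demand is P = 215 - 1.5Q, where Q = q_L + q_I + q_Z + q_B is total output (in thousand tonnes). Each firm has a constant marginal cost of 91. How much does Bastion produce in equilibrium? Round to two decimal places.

Each firm earns π_i = (215 - 1.5Q)q_i - 91q_i.
First-order condition (treating rivals' output as given): 124 - 3q_i - (3/2)·Σ_{j≠i} q_j = 0.
By symmetry each firm produces the same amount; substituting Σ_{j≠i} q_j = 3q_i yields q_i = 124/(15/2) = 248/15.

16.53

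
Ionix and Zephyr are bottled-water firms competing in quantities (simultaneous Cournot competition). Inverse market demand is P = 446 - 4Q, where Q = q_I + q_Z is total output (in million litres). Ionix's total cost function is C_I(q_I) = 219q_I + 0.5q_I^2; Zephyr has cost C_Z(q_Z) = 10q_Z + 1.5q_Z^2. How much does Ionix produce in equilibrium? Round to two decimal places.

9.07

Ionix's profit: π_I = (446 - 4Q)q_I - (219q_I + (1/2)q_I²). Setting ∂π_I/∂q_I = 0: 227 - 9q_I - 4(q_Z) = 0.
Zephyr's first-order condition: 436 - 11q_Z - 4(q_I) = 0.
Rearranging gives the reaction functions q_I = (227 - 4q_Z)/9 and q_Z = (436 - 4q_I)/11.
Substituting one into the other gives q_I = 753/83 and q_Z = 36.3373.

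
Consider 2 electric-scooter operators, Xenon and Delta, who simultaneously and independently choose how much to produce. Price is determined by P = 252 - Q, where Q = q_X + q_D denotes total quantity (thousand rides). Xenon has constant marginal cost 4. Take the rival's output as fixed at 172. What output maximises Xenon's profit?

With the rival's output fixed at 172, Xenon's profit is π_X = (252 - 172 - q_X)q_X - (4q_X) = (80 - q_X)q_X - (4q_X).
∂π_X/∂q_X = 76 - 2q_X = 0, so q_X = 38.

38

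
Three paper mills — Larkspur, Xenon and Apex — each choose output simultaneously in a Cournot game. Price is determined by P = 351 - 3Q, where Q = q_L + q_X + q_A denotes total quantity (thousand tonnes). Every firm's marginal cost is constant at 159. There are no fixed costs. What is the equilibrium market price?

Each firm earns π_i = (351 - 3Q)q_i - 159q_i.
Setting ∂π_i/∂q_i = 0 with rivals' quantities fixed: 192 - 6q_i - 3·Σ_{j≠i} q_j = 0.
With identical firms every q_j equals q_i, so Σ_{j≠i} q_j = 2q_i and 192 = 12q_i, giving q_i = 16.
Total output Q = 48, so price P = 351 - 3·48 = 207.

207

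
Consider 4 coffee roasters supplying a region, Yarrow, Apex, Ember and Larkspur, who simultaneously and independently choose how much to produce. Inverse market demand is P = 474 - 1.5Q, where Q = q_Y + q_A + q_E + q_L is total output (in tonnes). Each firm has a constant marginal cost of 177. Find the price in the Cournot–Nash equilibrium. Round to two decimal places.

236.40

Each firm earns π_i = (474 - 1.5Q)q_i - 177q_i.
Setting ∂π_i/∂q_i = 0 with rivals' quantities fixed: 297 - 3q_i - (3/2)·Σ_{j≠i} q_j = 0.
By symmetry each firm produces the same amount; substituting Σ_{j≠i} q_j = 3q_i yields q_i = 297/(15/2) = 198/5.
Total output Q = 792/5, so price P = 474 - (3/2)·(792/5) = 1182/5.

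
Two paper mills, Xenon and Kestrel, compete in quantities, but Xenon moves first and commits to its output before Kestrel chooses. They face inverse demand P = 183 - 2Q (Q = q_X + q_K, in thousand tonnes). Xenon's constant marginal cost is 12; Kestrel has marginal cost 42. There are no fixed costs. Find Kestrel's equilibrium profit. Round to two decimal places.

205.03

The follower Kestrel best-responds to any q_X: π_K = (183 - 2Q)q_K - 42q_K.
Follower FOC: 141 - 2q_X - 4q_K = 0, so q_K(q_X) = (141 - 2q_X)/4.
Xenon substitutes q_K(q_X) into its own profit: π_X = q_X(183 - 2q_X - (141 - 2q_X)/2) - 12q_X = (225/2 - q_X)q_X - 12q_X.
Maximising: ∂π_X/∂q_X = 201/2 - 2q_X = 0, giving q_X = 201/4.
Then q_K = (141 - 2·(201/4))/4 = 81/8.
Price P = 183 - 2·(483/8) = 249/4.
Kestrel's profit: (249/4 - 42)·(81/8) = 205.0313.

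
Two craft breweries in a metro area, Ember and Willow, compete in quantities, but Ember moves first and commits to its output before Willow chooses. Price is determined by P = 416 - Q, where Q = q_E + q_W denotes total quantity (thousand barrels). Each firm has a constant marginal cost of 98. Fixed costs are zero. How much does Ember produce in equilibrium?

159

The follower Willow best-responds to any q_E: π_W = (416 - Q)q_W - 98q_W.
Setting the follower's marginal profit to zero, 318 - q_E - 2q_W = 0, i.e. q_W = (318 - q_E)/2.
The leader anticipates this reaction. Substituting into P = 416 - Q gives P = 257 - (1/2)q_E, so π_E = (257 - (1/2)q_E)q_E - 98q_E.
Leader FOC: 159 - q_E = 0, so q_E = 159.
Then q_W = (318 - 159)/2 = 159/2.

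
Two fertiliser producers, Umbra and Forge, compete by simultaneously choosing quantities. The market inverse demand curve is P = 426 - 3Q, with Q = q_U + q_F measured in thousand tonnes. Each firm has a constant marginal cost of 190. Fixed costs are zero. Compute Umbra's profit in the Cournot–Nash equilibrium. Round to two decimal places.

2062.81

Each firm earns π_i = (426 - 3Q)q_i - 190q_i.
First-order condition (treating rivals' output as given): 236 - 6q_i - 3q_j = 0.
With identical firms every q_j equals q_i, so q_j = q_i and 236 = 9q_i, giving q_i = 236/9.
Price P = 426 - 3·(472/9) = 806/3.
Umbra's profit: (806/3 - 190)·(236/9) = 2062.8148.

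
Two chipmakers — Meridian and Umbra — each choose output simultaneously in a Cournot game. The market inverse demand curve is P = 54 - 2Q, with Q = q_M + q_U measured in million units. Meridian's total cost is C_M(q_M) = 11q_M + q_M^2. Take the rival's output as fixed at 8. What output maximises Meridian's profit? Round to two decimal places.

4.50

With the rival's output fixed at 8, Meridian's profit is π_M = (54 - 2·8 - 2q_M)q_M - (11q_M + q_M²) = (38 - 2q_M)q_M - (11q_M + q_M²).
∂π_M/∂q_M = 27 - 6q_M = 0, so q_M = 9/2.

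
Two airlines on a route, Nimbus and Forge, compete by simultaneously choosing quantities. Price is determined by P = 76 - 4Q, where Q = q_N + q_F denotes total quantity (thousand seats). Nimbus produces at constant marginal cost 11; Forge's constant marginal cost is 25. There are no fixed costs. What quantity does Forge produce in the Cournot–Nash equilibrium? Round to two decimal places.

Nimbus's profit: π_N = (76 - 4Q)q_N - (11q_N). Setting ∂π_N/∂q_N = 0: 65 - 8q_N - 4(q_F) = 0.
Forge's profit: π_F = (76 - 4Q)q_F - (25q_F). Setting ∂π_F/∂q_F = 0: 51 - 8q_F - 4(q_N) = 0.
So q_N = (65 - 4q_F)/8 and q_F = (51 - 4q_N)/8.
Substituting one into the other gives q_N = 79/12 and q_F = 37/12.

3.08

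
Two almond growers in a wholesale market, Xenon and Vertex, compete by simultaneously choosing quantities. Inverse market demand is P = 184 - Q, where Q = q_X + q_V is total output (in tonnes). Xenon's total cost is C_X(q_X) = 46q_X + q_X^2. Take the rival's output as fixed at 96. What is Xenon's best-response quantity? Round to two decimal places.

10.50

With the rival's output fixed at 96, Xenon's profit is π_X = (184 - 96 - q_X)q_X - (46q_X + q_X²) = (88 - q_X)q_X - (46q_X + q_X²).
∂π_X/∂q_X = 42 - 4q_X = 0, so q_X = 21/2.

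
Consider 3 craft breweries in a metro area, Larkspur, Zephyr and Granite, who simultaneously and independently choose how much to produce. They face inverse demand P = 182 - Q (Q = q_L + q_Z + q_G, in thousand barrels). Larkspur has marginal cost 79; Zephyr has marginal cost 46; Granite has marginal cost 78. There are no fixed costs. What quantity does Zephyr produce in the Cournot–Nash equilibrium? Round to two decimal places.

50.25

Larkspur's profit: π_L = (182 - Q)q_L - (79q_L). Setting ∂π_L/∂q_L = 0: 103 - 2q_L - (q_Z + q_G) = 0.
Zephyr's first-order condition: 136 - 2q_Z - (q_L + q_G) = 0.
Granite's profit: π_G = (182 - Q)q_G - (78q_G). Setting ∂π_G/∂q_G = 0: 104 - 2q_G - (q_L + q_Z) = 0.
Summing all 3 equations gives 343 − 4Q = 0, hence Q = 343/4.
Back-substituting: q_L = (103 − 343/4) = 69/4, q_Z = (136 − 343/4) = 201/4, q_G = (104 − 343/4) = 73/4.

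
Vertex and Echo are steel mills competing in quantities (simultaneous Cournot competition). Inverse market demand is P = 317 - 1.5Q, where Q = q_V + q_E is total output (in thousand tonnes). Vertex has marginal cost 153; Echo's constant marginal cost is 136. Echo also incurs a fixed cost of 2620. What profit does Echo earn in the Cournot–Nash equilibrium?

Vertex's profit: π_V = (317 - 1.5Q)q_V - (153q_V). Setting ∂π_V/∂q_V = 0: 164 - 3q_V - (3/2)(q_E) = 0.
Echo's first-order condition: 181 - 3q_E - (3/2)(q_V) = 0.
So q_V = (164 - (3/2)q_E)/3 and q_E = (181 - (3/2)q_V)/3.
Solving the pair: q_V = 98/3, q_E = 44.
Price P = 317 - (3/2)·(230/3) = 202.
Echo's profit: (202 - 136)·44 - 2620 = 284.

284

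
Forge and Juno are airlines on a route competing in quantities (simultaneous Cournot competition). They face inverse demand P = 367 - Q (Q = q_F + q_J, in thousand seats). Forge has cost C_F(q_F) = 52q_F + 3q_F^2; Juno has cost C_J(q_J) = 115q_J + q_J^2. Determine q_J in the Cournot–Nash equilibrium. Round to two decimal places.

54.87

Forge's profit: π_F = (367 - Q)q_F - (52q_F + 3q_F²). Setting ∂π_F/∂q_F = 0: 315 - 8q_F - (q_J) = 0.
Juno's profit: π_J = (367 - Q)q_J - (115q_J + q_J²). Setting ∂π_J/∂q_J = 0: 252 - 4q_J - (q_F) = 0.
Rearranging gives the reaction functions q_F = (315 - q_J)/8 and q_J = (252 - q_F)/4.
Solving the pair: q_F = 1008/31, q_J = 1701/31.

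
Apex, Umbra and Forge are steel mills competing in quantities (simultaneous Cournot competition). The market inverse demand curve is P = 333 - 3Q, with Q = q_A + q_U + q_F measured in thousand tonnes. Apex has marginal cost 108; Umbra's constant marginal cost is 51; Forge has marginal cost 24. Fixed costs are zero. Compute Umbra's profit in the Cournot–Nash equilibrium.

Apex's profit: π_A = (333 - 3Q)q_A - (108q_A). Setting ∂π_A/∂q_A = 0: 225 - 6q_A - 3(q_U + q_F) = 0.
Umbra's first-order condition: 282 - 6q_U - 3(q_A + q_F) = 0.
Forge's first-order condition: 309 - 6q_F - 3(q_A + q_U) = 0.
Adding the 3 first-order conditions: 816 − 12Q = 0, so Q = 68.
Back-substituting: q_A = (225 − 204)/3 = 7, q_U = (282 − 204)/3 = 26, q_F = (309 − 204)/3 = 35.
Price P = 333 - 3·68 = 129.
Umbra's profit: (129 - 51)·26 = 2028.

2028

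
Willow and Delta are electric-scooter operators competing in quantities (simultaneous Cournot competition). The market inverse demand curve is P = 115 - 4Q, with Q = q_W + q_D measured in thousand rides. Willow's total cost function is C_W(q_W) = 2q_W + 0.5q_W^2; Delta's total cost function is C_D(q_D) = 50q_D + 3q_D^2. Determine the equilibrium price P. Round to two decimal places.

62.09

Willow's profit: π_W = (115 - 4Q)q_W - (2q_W + (1/2)q_W²). Setting ∂π_W/∂q_W = 0: 113 - 9q_W - 4(q_D) = 0.
Delta's first-order condition: 65 - 14q_D - 4(q_W) = 0.
Rearranging gives the reaction functions q_W = (113 - 4q_D)/9 and q_D = (65 - 4q_W)/14.
Solving the pair: q_W = 661/55, q_D = 133/110.
Total output Q = 291/22, so price P = 115 - 4·(291/22) = 683/11.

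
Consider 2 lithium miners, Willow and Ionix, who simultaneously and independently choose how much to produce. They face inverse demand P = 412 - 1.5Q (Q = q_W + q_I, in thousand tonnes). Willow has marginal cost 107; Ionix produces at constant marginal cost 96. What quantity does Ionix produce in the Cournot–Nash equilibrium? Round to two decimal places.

72.67

Willow's profit: π_W = (412 - 1.5Q)q_W - (107q_W). Setting ∂π_W/∂q_W = 0: 305 - 3q_W - (3/2)(q_I) = 0.
Ionix's profit: π_I = (412 - 1.5Q)q_I - (96q_I). Setting ∂π_I/∂q_I = 0: 316 - 3q_I - (3/2)(q_W) = 0.
Rearranging gives the reaction functions q_W = (305 - (3/2)q_I)/3 and q_I = (316 - (3/2)q_W)/3.
Substituting one into the other gives q_W = 196/3 and q_I = 218/3.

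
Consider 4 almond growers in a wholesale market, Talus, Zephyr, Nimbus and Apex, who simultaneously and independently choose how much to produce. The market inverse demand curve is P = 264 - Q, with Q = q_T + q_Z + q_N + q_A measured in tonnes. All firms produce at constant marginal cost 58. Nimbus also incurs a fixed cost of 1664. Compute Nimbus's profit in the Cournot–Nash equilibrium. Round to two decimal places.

33.44

Each firm earns π_i = (264 - Q)q_i - 58q_i.
Setting ∂π_i/∂q_i = 0 with rivals' quantities fixed: 206 - 2q_i - Σ_{j≠i} q_j = 0.
With identical firms every q_j equals q_i, so Σ_{j≠i} q_j = 3q_i and 206 = 5q_i, giving q_i = 206/5.
Price P = 264 - 824/5 = 496/5.
Nimbus's profit: (496/5 - 58)·(206/5) - 1664 = 836/25.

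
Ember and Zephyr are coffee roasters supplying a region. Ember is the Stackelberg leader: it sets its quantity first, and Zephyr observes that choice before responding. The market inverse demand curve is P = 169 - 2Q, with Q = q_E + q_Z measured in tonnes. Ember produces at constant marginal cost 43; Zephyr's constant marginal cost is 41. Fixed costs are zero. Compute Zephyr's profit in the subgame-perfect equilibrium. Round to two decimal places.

Solve by backward induction. Given q_E, the follower Zephyr maximises π_Z = (169 - 2q_E - 2q_Z)q_Z - 41q_Z.
Follower FOC: 128 - 2q_E - 4q_Z = 0, so q_Z(q_E) = (128 - 2q_E)/4.
Ember substitutes q_Z(q_E) into its own profit: π_E = q_E(169 - 2q_E - (128 - 2q_E)/2) - 43q_E = (105 - q_E)q_E - 43q_E.
Maximising: ∂π_E/∂q_E = 62 - 2q_E = 0, giving q_E = 31.
Then q_Z = (128 - 2·31)/4 = 33/2.
Price P = 169 - 2·(95/2) = 74.
Zephyr's profit: (74 - 41)·(33/2) = 1089/2.

544.50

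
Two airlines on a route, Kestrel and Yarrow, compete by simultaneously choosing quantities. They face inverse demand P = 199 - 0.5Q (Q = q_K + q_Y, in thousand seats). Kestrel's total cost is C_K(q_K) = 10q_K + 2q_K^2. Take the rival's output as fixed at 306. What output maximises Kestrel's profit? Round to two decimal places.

7.20

With the rival's output fixed at 306, Kestrel's profit is π_K = (199 - (1/2)·306 - (1/2)q_K)q_K - (10q_K + 2q_K²) = (46 - (1/2)q_K)q_K - (10q_K + 2q_K²).
∂π_K/∂q_K = 36 - 5q_K = 0, so q_K = 36/5.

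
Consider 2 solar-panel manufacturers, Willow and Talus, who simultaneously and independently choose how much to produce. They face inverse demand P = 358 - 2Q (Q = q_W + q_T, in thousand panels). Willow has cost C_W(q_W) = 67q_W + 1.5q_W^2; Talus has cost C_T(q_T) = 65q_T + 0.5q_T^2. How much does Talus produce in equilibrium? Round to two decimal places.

47.39

Willow's profit: π_W = (358 - 2Q)q_W - (67q_W + (3/2)q_W²). Setting ∂π_W/∂q_W = 0: 291 - 7q_W - 2(q_T) = 0.
Talus's first-order condition: 293 - 5q_T - 2(q_W) = 0.
Best responses: q_W = (291 - 2q_T)/7, q_T = (293 - 2q_W)/5.
Substituting one into the other gives q_W = 869/31 and q_T = 1469/31.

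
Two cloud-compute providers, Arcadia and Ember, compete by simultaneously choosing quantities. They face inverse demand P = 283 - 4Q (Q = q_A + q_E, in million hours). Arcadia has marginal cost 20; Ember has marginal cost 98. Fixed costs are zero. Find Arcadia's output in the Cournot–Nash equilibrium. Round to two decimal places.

28.42

Arcadia's profit: π_A = (283 - 4Q)q_A - (20q_A). Setting ∂π_A/∂q_A = 0: 263 - 8q_A - 4(q_E) = 0.
Ember's first-order condition: 185 - 8q_E - 4(q_A) = 0.
Rearranging gives the reaction functions q_A = (263 - 4q_E)/8 and q_E = (185 - 4q_A)/8.
Substituting one into the other gives q_A = 341/12 and q_E = 107/12.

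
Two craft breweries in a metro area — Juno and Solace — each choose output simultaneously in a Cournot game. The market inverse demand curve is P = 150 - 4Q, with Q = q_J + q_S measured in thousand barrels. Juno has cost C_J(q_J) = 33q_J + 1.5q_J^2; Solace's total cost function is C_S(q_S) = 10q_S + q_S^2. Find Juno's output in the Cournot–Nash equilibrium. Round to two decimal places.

6.49

Juno's profit: π_J = (150 - 4Q)q_J - (33q_J + (3/2)q_J²). Setting ∂π_J/∂q_J = 0: 117 - 11q_J - 4(q_S) = 0.
Solace's first-order condition: 140 - 10q_S - 4(q_J) = 0.
Rearranging gives the reaction functions q_J = (117 - 4q_S)/11 and q_S = (140 - 4q_J)/10.
Substituting one into the other gives q_J = 305/47 and q_S = 536/47.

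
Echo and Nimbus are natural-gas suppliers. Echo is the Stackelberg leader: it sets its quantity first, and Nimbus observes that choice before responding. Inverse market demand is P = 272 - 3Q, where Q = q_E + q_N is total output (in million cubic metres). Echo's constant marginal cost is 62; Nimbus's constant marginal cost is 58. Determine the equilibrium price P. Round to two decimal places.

The follower Nimbus best-responds to any q_E: π_N = (272 - 3Q)q_N - 58q_N.
∂π_N/∂q_N = 214 - 3q_E - 6q_N = 0 gives the reaction function q_N = (214 - 3q_E)/6.
The leader anticipates this reaction. Substituting into P = 272 - 3Q gives P = 165 - (3/2)q_E, so π_E = (165 - (3/2)q_E)q_E - 62q_E.
Leader FOC: 103 - 3q_E = 0, so q_E = 103/3.
Then q_N = (214 - 3·(103/3))/6 = 37/2.
Total output Q = 317/6, so price P = 272 - 3·(317/6) = 227/2.

113.50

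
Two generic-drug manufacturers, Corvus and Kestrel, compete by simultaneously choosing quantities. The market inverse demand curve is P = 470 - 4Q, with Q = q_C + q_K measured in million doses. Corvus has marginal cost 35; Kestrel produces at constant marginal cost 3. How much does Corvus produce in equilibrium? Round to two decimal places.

33.58

Corvus's profit: π_C = (470 - 4Q)q_C - (35q_C). Setting ∂π_C/∂q_C = 0: 435 - 8q_C - 4(q_K) = 0.
Kestrel's first-order condition: 467 - 8q_K - 4(q_C) = 0.
Best responses: q_C = (435 - 4q_K)/8, q_K = (467 - 4q_C)/8.
Solving the pair: q_C = 403/12, q_K = 499/12.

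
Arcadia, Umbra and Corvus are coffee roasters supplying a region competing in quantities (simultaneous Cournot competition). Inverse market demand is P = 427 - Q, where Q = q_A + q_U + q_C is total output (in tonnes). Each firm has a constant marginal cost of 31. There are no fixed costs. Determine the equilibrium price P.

130

A representative firm's profit is π_i = q_i(427 - Q) - 31q_i.
Setting ∂π_i/∂q_i = 0 with rivals' quantities fixed: 396 - 2q_i - Σ_{j≠i} q_j = 0.
By symmetry each firm produces the same amount; substituting Σ_{j≠i} q_j = 2q_i yields q_i = 396/4 = 99.
Total output Q = 297, so price P = 427 - 297 = 130.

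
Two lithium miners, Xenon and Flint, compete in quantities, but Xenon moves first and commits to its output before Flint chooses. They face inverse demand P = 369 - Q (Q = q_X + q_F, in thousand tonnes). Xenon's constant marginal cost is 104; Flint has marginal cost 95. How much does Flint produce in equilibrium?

73

The follower Flint best-responds to any q_X: π_F = (369 - Q)q_F - 95q_F.
Setting the follower's marginal profit to zero, 274 - q_X - 2q_F = 0, i.e. q_F = (274 - q_X)/2.
The leader anticipates this reaction. Substituting into P = 369 - Q gives P = 232 - (1/2)q_X, so π_X = (232 - (1/2)q_X)q_X - 104q_X.
The leader's first-order condition 128 - q_X = 0 yields q_X = 128.
Then q_F = (274 - 128)/2 = 73.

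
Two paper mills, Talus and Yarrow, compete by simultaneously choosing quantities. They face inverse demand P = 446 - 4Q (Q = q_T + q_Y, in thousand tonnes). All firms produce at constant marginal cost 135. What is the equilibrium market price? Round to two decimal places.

238.67

Each firm earns π_i = (446 - 4Q)q_i - 135q_i.
Setting ∂π_i/∂q_i = 0 with rivals' quantities fixed: 311 - 8q_i - 4q_j = 0.
By symmetry each firm produces the same amount; substituting q_j = q_i yields q_i = 311/12.
Total output Q = 311/6, so price P = 446 - 4·(311/6) = 716/3.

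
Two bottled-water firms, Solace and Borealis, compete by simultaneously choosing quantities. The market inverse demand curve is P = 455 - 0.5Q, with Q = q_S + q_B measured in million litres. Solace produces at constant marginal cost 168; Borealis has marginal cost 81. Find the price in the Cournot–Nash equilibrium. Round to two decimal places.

234.67

Solace's profit: π_S = (455 - 0.5Q)q_S - (168q_S). Setting ∂π_S/∂q_S = 0: 287 - q_S - (1/2)(q_B) = 0.
Borealis's first-order condition: 374 - q_B - (1/2)(q_S) = 0.
Best responses: q_S = (287 - (1/2)q_B), q_B = (374 - (1/2)q_S).
Solving the pair: q_S = 400/3, q_B = 922/3.
Total output Q = 1322/3, so price P = 455 - (1/2)·(1322/3) = 704/3.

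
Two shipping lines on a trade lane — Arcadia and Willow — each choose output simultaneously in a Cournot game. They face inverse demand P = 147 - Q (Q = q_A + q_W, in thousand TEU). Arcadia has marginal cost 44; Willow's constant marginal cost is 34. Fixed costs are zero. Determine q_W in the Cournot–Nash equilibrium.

Arcadia's profit: π_A = (147 - Q)q_A - (44q_A). Setting ∂π_A/∂q_A = 0: 103 - 2q_A - (q_W) = 0.
Willow's first-order condition: 113 - 2q_W - (q_A) = 0.
Best responses: q_A = (103 - q_W)/2, q_W = (113 - q_A)/2.
Solving the pair: q_A = 31, q_W = 41.

41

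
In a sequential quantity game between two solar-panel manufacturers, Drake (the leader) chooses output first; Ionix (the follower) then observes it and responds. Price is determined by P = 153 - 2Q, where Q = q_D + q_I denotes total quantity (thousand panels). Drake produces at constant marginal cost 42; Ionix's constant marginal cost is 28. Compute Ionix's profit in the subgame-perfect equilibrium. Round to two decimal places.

The follower Ionix best-responds to any q_D: π_I = (153 - 2Q)q_I - 28q_I.
Setting the follower's marginal profit to zero, 125 - 2q_D - 4q_I = 0, i.e. q_I = (125 - 2q_D)/4.
The leader anticipates this reaction. Substituting into P = 153 - 2Q gives P = 181/2 - q_D, so π_D = (181/2 - q_D)q_D - 42q_D.
Maximising: ∂π_D/∂q_D = 97/2 - 2q_D = 0, giving q_D = 97/4.
Then q_I = (125 - 2·(97/4))/4 = 153/8.
Price P = 153 - 2·(347/8) = 265/4.
Ionix's profit: (265/4 - 28)·(153/8) = 731.5313.

731.53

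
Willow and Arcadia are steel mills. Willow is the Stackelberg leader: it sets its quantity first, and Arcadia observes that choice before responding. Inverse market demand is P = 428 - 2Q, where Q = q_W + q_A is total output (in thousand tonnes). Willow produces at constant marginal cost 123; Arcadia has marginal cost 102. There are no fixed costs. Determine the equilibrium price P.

Solve by backward induction. Given q_W, the follower Arcadia maximises π_A = (428 - 2q_W - 2q_A)q_A - 102q_A.
Setting the follower's marginal profit to zero, 326 - 2q_W - 4q_A = 0, i.e. q_A = (326 - 2q_W)/4.
Willow substitutes q_A(q_W) into its own profit: π_W = q_W(428 - 2q_W - (326 - 2q_W)/2) - 123q_W = (265 - q_W)q_W - 123q_W.
Leader FOC: 142 - 2q_W = 0, so q_W = 71.
Then q_A = (326 - 2·71)/4 = 46.
Total output Q = 117, so price P = 428 - 2·117 = 194.

194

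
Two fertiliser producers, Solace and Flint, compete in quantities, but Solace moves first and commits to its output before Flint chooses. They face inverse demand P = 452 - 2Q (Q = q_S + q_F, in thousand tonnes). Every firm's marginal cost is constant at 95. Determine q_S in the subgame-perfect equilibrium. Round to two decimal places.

Solve by backward induction. Given q_S, the follower Flint maximises π_F = (452 - 2q_S - 2q_F)q_F - 95q_F.
∂π_F/∂q_F = 357 - 2q_S - 4q_F = 0 gives the reaction function q_F = (357 - 2q_S)/4.
Solace substitutes q_F(q_S) into its own profit: π_S = q_S(452 - 2q_S - (357 - 2q_S)/2) - 95q_S = (547/2 - q_S)q_S - 95q_S.
Leader FOC: 357/2 - 2q_S = 0, so q_S = 357/4.
Then q_F = (357 - 2·(357/4))/4 = 357/8.

89.25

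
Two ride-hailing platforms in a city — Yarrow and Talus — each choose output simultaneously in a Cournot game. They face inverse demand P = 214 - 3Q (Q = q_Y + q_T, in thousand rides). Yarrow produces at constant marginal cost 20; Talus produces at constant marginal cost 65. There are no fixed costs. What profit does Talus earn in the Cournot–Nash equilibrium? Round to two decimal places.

Yarrow's profit: π_Y = (214 - 3Q)q_Y - (20q_Y). Setting ∂π_Y/∂q_Y = 0: 194 - 6q_Y - 3(q_T) = 0.
Talus's profit: π_T = (214 - 3Q)q_T - (65q_T). Setting ∂π_T/∂q_T = 0: 149 - 6q_T - 3(q_Y) = 0.
So q_Y = (194 - 3q_T)/6 and q_T = (149 - 3q_Y)/6.
Substituting one into the other gives q_Y = 239/9 and q_T = 104/9.
Price P = 214 - 3·(343/9) = 299/3.
Talus's profit: (299/3 - 65)·(104/9) = 400.5926.

400.59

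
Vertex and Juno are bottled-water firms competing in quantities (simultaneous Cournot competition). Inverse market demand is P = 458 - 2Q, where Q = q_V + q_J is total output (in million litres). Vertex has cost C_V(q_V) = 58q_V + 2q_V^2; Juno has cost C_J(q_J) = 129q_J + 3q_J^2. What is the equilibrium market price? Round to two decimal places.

Vertex's profit: π_V = (458 - 2Q)q_V - (58q_V + 2q_V²). Setting ∂π_V/∂q_V = 0: 400 - 8q_V - 2(q_J) = 0.
Juno's profit: π_J = (458 - 2Q)q_J - (129q_J + 3q_J²). Setting ∂π_J/∂q_J = 0: 329 - 10q_J - 2(q_V) = 0.
Rearranging gives the reaction functions q_V = (400 - 2q_J)/8 and q_J = (329 - 2q_V)/10.
Substituting one into the other gives q_V = 1671/38 and q_J = 458/19.
Total output Q = 68.0789, so price P = 458 - 2·68.0789 = 321.8421.

321.84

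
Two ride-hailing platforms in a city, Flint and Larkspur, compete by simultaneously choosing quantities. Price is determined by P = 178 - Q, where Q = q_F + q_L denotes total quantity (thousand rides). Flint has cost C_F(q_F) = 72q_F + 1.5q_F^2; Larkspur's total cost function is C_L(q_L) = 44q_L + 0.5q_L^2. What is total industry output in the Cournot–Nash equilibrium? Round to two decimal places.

Flint's profit: π_F = (178 - Q)q_F - (72q_F + (3/2)q_F²). Setting ∂π_F/∂q_F = 0: 106 - 5q_F - (q_L) = 0.
Larkspur's profit: π_L = (178 - Q)q_L - (44q_L + (1/2)q_L²). Setting ∂π_L/∂q_L = 0: 134 - 3q_L - (q_F) = 0.
So q_F = (106 - q_L)/5 and q_L = (134 - q_F)/3.
Solving the pair: q_F = 92/7, q_L = 282/7.
Total output Q = 92/7 + 282/7 = 374/7.

53.43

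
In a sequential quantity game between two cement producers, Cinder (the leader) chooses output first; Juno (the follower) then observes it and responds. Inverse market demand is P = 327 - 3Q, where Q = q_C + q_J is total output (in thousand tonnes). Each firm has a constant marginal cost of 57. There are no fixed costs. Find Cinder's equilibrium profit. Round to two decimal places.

3037.50

The follower Juno best-responds to any q_C: π_J = (327 - 3Q)q_J - 57q_J.
Follower FOC: 270 - 3q_C - 6q_J = 0, so q_J(q_C) = (270 - 3q_C)/6.
Cinder substitutes q_J(q_C) into its own profit: π_C = q_C(327 - 3q_C - (270 - 3q_C)/2) - 57q_C = (192 - (3/2)q_C)q_C - 57q_C.
The leader's first-order condition 135 - 3q_C = 0 yields q_C = 45.
Then q_J = (270 - 3·45)/6 = 45/2.
Price P = 327 - 3·(135/2) = 249/2.
Cinder's profit: (249/2 - 57)·45 = 3037.5000.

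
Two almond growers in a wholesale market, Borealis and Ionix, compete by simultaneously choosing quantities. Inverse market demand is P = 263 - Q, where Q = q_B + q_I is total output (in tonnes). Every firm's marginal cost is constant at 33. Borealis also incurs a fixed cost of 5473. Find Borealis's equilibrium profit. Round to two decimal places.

Each firm earns π_i = (263 - Q)q_i - 33q_i.
Setting ∂π_i/∂q_i = 0 with rivals' quantities fixed: 230 - 2q_i - q_j = 0.
With identical firms every q_j equals q_i, so q_j = q_i and 230 = 3q_i, giving q_i = 230/3.
Price P = 263 - 460/3 = 329/3.
Borealis's profit: (329/3 - 33)·(230/3) - 5473 = 404.7778.

404.78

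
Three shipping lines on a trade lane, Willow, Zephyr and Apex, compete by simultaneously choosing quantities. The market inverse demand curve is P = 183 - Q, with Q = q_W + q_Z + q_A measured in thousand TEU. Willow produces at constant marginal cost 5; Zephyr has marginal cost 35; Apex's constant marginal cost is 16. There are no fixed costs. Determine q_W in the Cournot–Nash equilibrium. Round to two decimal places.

Willow's profit: π_W = (183 - Q)q_W - (5q_W). Setting ∂π_W/∂q_W = 0: 178 - 2q_W - (q_Z + q_A) = 0.
Zephyr's first-order condition: 148 - 2q_Z - (q_W + q_A) = 0.
Apex's first-order condition: 167 - 2q_A - (q_W + q_Z) = 0.
Summing all 3 equations gives 493 − 4Q = 0, hence Q = 493/4.
Back-substituting: q_W = (178 − 493/4) = 219/4, q_Z = (148 − 493/4) = 99/4, q_A = (167 − 493/4) = 175/4.

54.75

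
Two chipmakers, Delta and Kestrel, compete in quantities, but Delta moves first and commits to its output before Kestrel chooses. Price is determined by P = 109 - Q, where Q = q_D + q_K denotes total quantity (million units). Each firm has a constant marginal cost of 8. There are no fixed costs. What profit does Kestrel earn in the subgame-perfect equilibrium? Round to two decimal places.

637.56

Solve by backward induction. Given q_D, the follower Kestrel maximises π_K = (109 - q_D - q_K)q_K - 8q_K.
∂π_K/∂q_K = 101 - q_D - 2q_K = 0 gives the reaction function q_K = (101 - q_D)/2.
Delta substitutes q_K(q_D) into its own profit: π_D = q_D(109 - q_D - (101 - q_D)/2) - 8q_D = (117/2 - (1/2)q_D)q_D - 8q_D.
Leader FOC: 101/2 - q_D = 0, so q_D = 101/2.
Then q_K = (101 - 101/2)/2 = 101/4.
Price P = 109 - 303/4 = 133/4.
Kestrel's profit: (133/4 - 8)·(101/4) = 637.5625.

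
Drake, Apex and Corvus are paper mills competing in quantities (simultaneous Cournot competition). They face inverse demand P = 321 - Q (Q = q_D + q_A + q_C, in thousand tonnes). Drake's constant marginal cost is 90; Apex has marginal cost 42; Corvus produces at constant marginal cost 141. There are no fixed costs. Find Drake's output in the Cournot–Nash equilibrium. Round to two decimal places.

58.50

Drake's profit: π_D = (321 - Q)q_D - (90q_D). Setting ∂π_D/∂q_D = 0: 231 - 2q_D - (q_A + q_C) = 0.
Apex's profit: π_A = (321 - Q)q_A - (42q_A). Setting ∂π_A/∂q_A = 0: 279 - 2q_A - (q_D + q_C) = 0.
Corvus's first-order condition: 180 - 2q_C - (q_D + q_A) = 0.
Adding the 3 first-order conditions: 690 − 4Q = 0, so Q = 345/2.
Back-substituting: q_D = (231 − 345/2) = 117/2, q_A = (279 − 345/2) = 213/2, q_C = (180 − 345/2) = 15/2.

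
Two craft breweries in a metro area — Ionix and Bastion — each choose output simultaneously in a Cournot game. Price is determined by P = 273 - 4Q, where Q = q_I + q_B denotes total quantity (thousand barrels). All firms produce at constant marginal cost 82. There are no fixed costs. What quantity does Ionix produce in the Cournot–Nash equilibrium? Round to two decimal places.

A representative firm's profit is π_i = q_i(273 - 4Q) - 82q_i.
First-order condition (treating rivals' output as given): 191 - 8q_i - 4q_j = 0.
With identical firms every q_j equals q_i, so q_j = q_i and 191 = 12q_i, giving q_i = 191/12.

15.92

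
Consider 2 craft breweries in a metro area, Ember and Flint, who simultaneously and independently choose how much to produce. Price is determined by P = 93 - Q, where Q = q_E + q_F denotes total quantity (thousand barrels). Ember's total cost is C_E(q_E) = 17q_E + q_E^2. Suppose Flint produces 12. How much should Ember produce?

16

With the rival's output fixed at 12, Ember's profit is π_E = (93 - 12 - q_E)q_E - (17q_E + q_E²) = (81 - q_E)q_E - (17q_E + q_E²).
∂π_E/∂q_E = 64 - 4q_E = 0, so q_E = 16.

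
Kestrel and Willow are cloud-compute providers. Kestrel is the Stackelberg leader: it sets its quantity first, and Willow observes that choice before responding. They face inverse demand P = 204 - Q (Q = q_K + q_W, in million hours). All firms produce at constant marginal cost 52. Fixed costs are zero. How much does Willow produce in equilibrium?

38

Solve by backward induction. Given q_K, the follower Willow maximises π_W = (204 - q_K - q_W)q_W - 52q_W.
Follower FOC: 152 - q_K - 2q_W = 0, so q_W(q_K) = (152 - q_K)/2.
The leader anticipates this reaction. Substituting into P = 204 - Q gives P = 128 - (1/2)q_K, so π_K = (128 - (1/2)q_K)q_K - 52q_K.
Leader FOC: 76 - q_K = 0, so q_K = 76.
Then q_W = (152 - 76)/2 = 38.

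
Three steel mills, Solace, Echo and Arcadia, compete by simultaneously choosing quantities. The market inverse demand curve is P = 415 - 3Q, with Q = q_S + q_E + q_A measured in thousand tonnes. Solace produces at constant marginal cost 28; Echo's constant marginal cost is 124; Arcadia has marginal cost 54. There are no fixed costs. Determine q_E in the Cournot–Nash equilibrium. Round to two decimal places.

10.42

Solace's profit: π_S = (415 - 3Q)q_S - (28q_S). Setting ∂π_S/∂q_S = 0: 387 - 6q_S - 3(q_E + q_A) = 0.
Echo's first-order condition: 291 - 6q_E - 3(q_S + q_A) = 0.
Arcadia's profit: π_A = (415 - 3Q)q_A - (54q_A). Setting ∂π_A/∂q_A = 0: 361 - 6q_A - 3(q_S + q_E) = 0.
Adding the 3 first-order conditions: 1039 − 12Q = 0, so Q = 1039/12.
Back-substituting: q_S = (387 − 1039/4)/3 = 509/12, q_E = (291 − 1039/4)/3 = 125/12, q_A = (361 − 1039/4)/3 = 135/4.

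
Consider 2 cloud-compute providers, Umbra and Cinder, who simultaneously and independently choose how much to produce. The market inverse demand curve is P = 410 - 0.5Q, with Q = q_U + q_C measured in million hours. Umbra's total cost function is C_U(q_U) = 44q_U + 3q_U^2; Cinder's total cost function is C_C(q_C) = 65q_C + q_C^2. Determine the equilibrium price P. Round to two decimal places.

333.92

Umbra's profit: π_U = (410 - 0.5Q)q_U - (44q_U + 3q_U²). Setting ∂π_U/∂q_U = 0: 366 - 7q_U - (1/2)(q_C) = 0.
Cinder's profit: π_C = (410 - 0.5Q)q_C - (65q_C + q_C²). Setting ∂π_C/∂q_C = 0: 345 - 3q_C - (1/2)(q_U) = 0.
So q_U = (366 - (1/2)q_C)/7 and q_C = (345 - (1/2)q_U)/3.
Substituting one into the other gives q_U = 44.6024 and q_C = 107.5663.
Total output Q = 152.1687, so price P = 410 - (1/2)·152.1687 = 333.9157.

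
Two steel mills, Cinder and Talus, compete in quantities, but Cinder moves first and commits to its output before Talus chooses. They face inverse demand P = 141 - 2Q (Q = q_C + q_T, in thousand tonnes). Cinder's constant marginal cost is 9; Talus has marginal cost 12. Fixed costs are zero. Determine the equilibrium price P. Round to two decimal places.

The follower Talus best-responds to any q_C: π_T = (141 - 2Q)q_T - 12q_T.
∂π_T/∂q_T = 129 - 2q_C - 4q_T = 0 gives the reaction function q_T = (129 - 2q_C)/4.
The leader anticipates this reaction. Substituting into P = 141 - 2Q gives P = 153/2 - q_C, so π_C = (153/2 - q_C)q_C - 9q_C.
Maximising: ∂π_C/∂q_C = 135/2 - 2q_C = 0, giving q_C = 135/4.
Then q_T = (129 - 2·(135/4))/4 = 123/8.
Total output Q = 393/8, so price P = 141 - 2·(393/8) = 171/4.

42.75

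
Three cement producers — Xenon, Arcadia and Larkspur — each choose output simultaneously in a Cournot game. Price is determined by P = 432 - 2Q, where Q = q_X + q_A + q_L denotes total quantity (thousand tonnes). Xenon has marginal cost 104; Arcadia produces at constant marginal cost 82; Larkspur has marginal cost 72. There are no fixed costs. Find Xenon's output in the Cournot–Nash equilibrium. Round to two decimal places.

34.25

Xenon's profit: π_X = (432 - 2Q)q_X - (104q_X). Setting ∂π_X/∂q_X = 0: 328 - 4q_X - 2(q_A + q_L) = 0.
Arcadia's first-order condition: 350 - 4q_A - 2(q_X + q_L) = 0.
Larkspur's profit: π_L = (432 - 2Q)q_L - (72q_L). Setting ∂π_L/∂q_L = 0: 360 - 4q_L - 2(q_X + q_A) = 0.
Summing all 3 equations gives 1038 − 8Q = 0, hence Q = 519/4.
Back-substituting: q_X = (328 − 519/2)/2 = 137/4, q_A = (350 − 519/2)/2 = 181/4, q_L = (360 − 519/2)/2 = 201/4.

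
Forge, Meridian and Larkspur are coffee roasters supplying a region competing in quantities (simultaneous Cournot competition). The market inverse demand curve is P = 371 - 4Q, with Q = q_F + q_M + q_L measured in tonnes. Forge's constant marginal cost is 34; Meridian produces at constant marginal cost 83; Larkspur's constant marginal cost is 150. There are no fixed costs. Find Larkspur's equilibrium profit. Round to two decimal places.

22.56

Forge's profit: π_F = (371 - 4Q)q_F - (34q_F). Setting ∂π_F/∂q_F = 0: 337 - 8q_F - 4(q_M + q_L) = 0.
Meridian's profit: π_M = (371 - 4Q)q_M - (83q_M). Setting ∂π_M/∂q_M = 0: 288 - 8q_M - 4(q_F + q_L) = 0.
Larkspur's first-order condition: 221 - 8q_L - 4(q_F + q_M) = 0.
Summing all 3 equations gives 846 − 16Q = 0, hence Q = 423/8.
Back-substituting: q_F = (337 − 423/2)/4 = 251/8, q_M = (288 − 423/2)/4 = 153/8, q_L = (221 − 423/2)/4 = 19/8.
Price P = 371 - 4·(423/8) = 319/2.
Larkspur's profit: (319/2 - 150)·(19/8) = 361/16.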